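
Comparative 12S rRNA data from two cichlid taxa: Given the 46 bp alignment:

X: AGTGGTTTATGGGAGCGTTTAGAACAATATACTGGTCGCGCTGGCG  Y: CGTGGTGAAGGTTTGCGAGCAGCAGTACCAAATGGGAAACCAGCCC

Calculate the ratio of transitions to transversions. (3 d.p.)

Transitions are A↔G and C↔T; transversions are all other mismatches.
Transitions: 3. Transversions: 22.
R = 3/22 = 0.136363… ≈ 0.136 (to 3 d.p.).

0.136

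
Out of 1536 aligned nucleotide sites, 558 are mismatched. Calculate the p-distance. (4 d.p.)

p = 558/1536 = 0.363281… ≈ 0.3633 (to 4 d.p.).

0.3633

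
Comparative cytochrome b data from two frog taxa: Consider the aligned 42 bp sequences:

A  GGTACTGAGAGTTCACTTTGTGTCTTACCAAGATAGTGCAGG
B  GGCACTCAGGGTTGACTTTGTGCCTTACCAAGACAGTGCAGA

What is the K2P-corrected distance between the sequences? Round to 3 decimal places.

Of 42 sites, 5 differences are transitions and 2 are transversions, so P = 5/42 ≈ 0.119048 and Q = 2/42 ≈ 0.047619.
Under the Kimura two-parameter model, d = −½ ln(1 − 2P − Q) − ¼ ln(1 − 2Q).
1 − 2P − Q = 0.714285, giving −½ ln(0.714285) = 0.168237.
1 − 2Q = 0.904762, giving −¼ ln(0.904762) = 0.025021.
d = 0.168237 + 0.025021 = 0.193258.

0.193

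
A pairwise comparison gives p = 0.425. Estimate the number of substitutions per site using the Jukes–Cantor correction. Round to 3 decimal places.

0.627

d = −(3/4) ln(1 − 4p/3) = −0.75 ln(1 − 0.566667) = −0.75 ln(0.433333)
  = −0.75 × (-0.836249) = 0.627187 substitutions/site.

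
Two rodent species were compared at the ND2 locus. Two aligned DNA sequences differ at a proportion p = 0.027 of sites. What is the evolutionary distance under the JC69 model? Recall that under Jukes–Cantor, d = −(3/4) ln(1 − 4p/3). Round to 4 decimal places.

0.0275

d = −(3/4) ln(1 − 4p/3) = −0.75 ln(1 − 0.036) = −0.75 ln(0.964)
  = −0.75 × (-0.036664) = 0.027498 substitutions/site.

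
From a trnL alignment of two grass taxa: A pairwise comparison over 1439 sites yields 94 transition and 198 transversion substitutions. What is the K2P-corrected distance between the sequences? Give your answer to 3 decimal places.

0.237

P = 94/1439 ≈ 0.065323 and Q = 198/1439 ≈ 0.137596.
Under the Kimura two-parameter model, d = −½ ln(1 − 2P − Q) − ¼ ln(1 − 2Q).
1 − 2P − Q = 0.731758, giving −½ ln(0.731758) = 0.156153.
1 − 2Q = 0.724808, giving −¼ ln(0.724808) = 0.080462.
d = 0.156153 + 0.080462 = 0.236615.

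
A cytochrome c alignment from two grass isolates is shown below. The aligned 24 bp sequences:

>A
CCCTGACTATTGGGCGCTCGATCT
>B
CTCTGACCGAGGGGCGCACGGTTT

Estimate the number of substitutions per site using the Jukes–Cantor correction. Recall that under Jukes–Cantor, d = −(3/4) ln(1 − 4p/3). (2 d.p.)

The sequences differ at 8 of 24 sites (2, 8, 9, 10, 11, 18, 21, 23), so p = 8/24 ≈ 0.333333.
d = −(3/4) ln(1 − 4p/3) = −0.75 ln(1 − 0.444444) = −0.75 ln(0.555556)
  = −0.75 × (-0.587786) = 0.440840 substitutions/site.

0.44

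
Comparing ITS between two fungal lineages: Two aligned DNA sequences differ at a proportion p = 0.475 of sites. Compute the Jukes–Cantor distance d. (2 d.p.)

0.75

d = −(3/4) ln(1 − 4p/3) = −0.75 ln(1 − 0.633333) = −0.75 ln(0.366667)
  = −0.75 × (-1.003301) = 0.752476 substitutions/site.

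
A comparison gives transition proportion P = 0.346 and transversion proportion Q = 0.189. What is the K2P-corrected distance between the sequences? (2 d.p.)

Under the Kimura two-parameter model, d = −½ ln(1 − 2P − Q) − ¼ ln(1 − 2Q).
1 − 2P − Q = 0.119, giving −½ ln(0.119) = 1.064316.
1 − 2Q = 0.622, giving −¼ ln(0.622) = 0.118704.
d = 1.064316 + 0.118704 = 1.183020.

1.18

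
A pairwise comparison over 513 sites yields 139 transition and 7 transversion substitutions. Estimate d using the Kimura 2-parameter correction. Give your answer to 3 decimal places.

P = 139/513 ≈ 0.270955 and Q = 7/513 ≈ 0.013645.
Under the Kimura two-parameter model, d = −½ ln(1 − 2P − Q) − ¼ ln(1 − 2Q).
1 − 2P − Q = 0.444445, giving −½ ln(0.444445) = 0.405464.
1 − 2Q = 0.97271, giving −¼ ln(0.97271) = 0.006917.
d = 0.405464 + 0.006917 = 0.412381.

0.412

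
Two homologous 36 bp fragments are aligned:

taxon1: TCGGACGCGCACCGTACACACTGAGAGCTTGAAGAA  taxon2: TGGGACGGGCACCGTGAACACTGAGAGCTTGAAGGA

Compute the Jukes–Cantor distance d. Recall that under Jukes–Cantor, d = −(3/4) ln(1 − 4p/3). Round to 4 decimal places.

0.1536

The sequences differ at 5 of 36 sites (2, 8, 16, 17, 35), so p = 5/36 ≈ 0.138889.
d = −(3/4) ln(1 − 4p/3) = −0.75 ln(1 − 0.185185) = −0.75 ln(0.814815)
  = −0.75 × (-0.204794) = 0.153596 substitutions/site.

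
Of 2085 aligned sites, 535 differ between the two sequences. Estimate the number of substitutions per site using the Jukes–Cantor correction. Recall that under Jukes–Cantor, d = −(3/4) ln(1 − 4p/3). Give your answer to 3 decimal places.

p = 535/2085 ≈ 0.256595.
d = −(3/4) ln(1 − 4p/3) = −0.75 ln(1 − 0.342127) = −0.75 ln(0.657873)
  = −0.75 × (-0.418743) = 0.314057 substitutions/site.

0.314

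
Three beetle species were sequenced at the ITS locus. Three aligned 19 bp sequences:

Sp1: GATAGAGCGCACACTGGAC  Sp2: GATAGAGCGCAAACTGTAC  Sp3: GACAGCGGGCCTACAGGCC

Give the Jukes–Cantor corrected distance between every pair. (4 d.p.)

Sp1–Sp2: 2/19 sites differ → p ≈ 0.105263, d = −0.75 ln(1 − 0.140351) = 0.113423 ≈ 0.1134.
Sp1–Sp3: 7/19 sites differ → p ≈ 0.368421, d = −0.75 ln(1 − 0.491228) = 0.506816 ≈ 0.5068.
Sp2–Sp3: 8/19 sites differ → p ≈ 0.421053, d = −0.75 ln(1 − 0.561404) = 0.618132 ≈ 0.6181.

d(Sp1,Sp2) = 0.1134, d(Sp1,Sp3) = 0.5068, d(Sp2,Sp3) = 0.6181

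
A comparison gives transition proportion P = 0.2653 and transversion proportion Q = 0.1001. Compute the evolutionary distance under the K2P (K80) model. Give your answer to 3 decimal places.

0.554

Under the Kimura two-parameter model, d = −½ ln(1 − 2P − Q) − ¼ ln(1 − 2Q).
1 − 2P − Q = 0.3693, giving −½ ln(0.3693) = 0.498073.
1 − 2Q = 0.7998, giving −¼ ln(0.7998) = 0.055848.
d = 0.498073 + 0.055848 = 0.553921.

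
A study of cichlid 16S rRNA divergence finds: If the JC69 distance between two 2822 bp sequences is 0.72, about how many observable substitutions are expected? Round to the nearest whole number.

1306

Invert JC69: p = (3/4)(1 − e^(−4d/3)) = 0.75 × (1 − e^(-0.96)) = 0.75 × (1 − 0.382893) = 0.462830.
Expected differing sites = pL ≈ 0.462830 × 2822 = 1306.10626 ≈ 1306.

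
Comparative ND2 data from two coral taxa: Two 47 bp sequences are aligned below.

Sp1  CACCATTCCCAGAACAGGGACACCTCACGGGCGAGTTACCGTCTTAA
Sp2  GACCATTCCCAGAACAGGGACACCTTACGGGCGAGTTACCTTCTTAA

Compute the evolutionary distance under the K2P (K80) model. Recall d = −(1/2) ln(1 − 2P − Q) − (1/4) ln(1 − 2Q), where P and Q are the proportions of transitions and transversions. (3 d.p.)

0.067

Of 47 sites, 1 differences are transitions and 2 are transversions, so P = 1/47 ≈ 0.021277 and Q = 2/47 ≈ 0.042553.
Under the Kimura two-parameter model, d = −½ ln(1 − 2P − Q) − ¼ ln(1 − 2Q).
1 − 2P − Q = 0.914893, giving −½ ln(0.914893) = 0.044474.
1 − 2Q = 0.914894, giving −¼ ln(0.914894) = 0.022237.
d = 0.044474 + 0.022237 = 0.066711.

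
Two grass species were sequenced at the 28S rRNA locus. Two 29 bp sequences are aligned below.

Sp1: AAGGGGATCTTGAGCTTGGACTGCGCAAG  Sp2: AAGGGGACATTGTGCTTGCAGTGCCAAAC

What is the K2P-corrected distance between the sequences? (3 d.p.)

Of 29 sites, 1 differences are transitions and 7 are transversions, so P = 1/29 ≈ 0.034483 and Q = 7/29 ≈ 0.241379.
Under the Kimura two-parameter model, d = −½ ln(1 − 2P − Q) − ¼ ln(1 − 2Q).
1 − 2P − Q = 0.689655, giving −½ ln(0.689655) = 0.185782.
1 − 2Q = 0.517242, giving −¼ ln(0.517242) = 0.164811.
d = 0.185782 + 0.164811 = 0.350593.

0.351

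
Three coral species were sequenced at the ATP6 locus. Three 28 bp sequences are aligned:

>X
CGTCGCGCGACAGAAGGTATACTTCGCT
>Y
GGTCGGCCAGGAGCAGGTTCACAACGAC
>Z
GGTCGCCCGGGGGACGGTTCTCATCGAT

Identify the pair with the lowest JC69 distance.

X–Y: 13/28 differ, p = 0.464, d = 0.724.
X–Z: 11/28 differ, p = 0.393, d = 0.556.
Y–Z: 8/28 differ, p = 0.286, d = 0.360.
The smallest distance is between Y and Z.

Y and Z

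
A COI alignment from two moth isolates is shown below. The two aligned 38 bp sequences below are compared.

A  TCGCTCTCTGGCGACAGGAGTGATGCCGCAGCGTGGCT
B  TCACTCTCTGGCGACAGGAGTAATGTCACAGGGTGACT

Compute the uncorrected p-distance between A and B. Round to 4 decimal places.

The sequences differ at 6 of 38 positions (sites 3, 22, 26, 28, 32, 36).
p = 6/38 = 0.157894… ≈ 0.1579 (to 4 d.p.).

0.1579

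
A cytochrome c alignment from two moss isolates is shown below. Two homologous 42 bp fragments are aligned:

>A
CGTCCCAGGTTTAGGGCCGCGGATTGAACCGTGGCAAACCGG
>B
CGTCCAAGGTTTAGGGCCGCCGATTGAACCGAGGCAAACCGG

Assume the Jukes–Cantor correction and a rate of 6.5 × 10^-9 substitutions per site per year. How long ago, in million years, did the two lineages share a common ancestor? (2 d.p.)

The sequences differ at 3 of 42 sites (6, 21, 32), so p = 3/42 ≈ 0.071429.
d = −(3/4) ln(1 − 4p/3) = −0.75 ln(1 − 0.095239) = −0.75 ln(0.904761)
  = −0.75 × (-0.100084) = 0.075063 substitutions/site.
Under a molecular clock d = 2μt, so t = d/(2μ) = 0.075063 / (2 × 6.5 × 10^-9) = 5.77 million years.

5.77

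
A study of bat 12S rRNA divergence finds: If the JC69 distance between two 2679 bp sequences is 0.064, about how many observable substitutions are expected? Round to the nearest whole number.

Invert JC69: p = (3/4)(1 − e^(−4d/3)) = 0.75 × (1 − e^(-0.085333)) = 0.75 × (1 − 0.918206) = 0.061346.
Expected differing sites = pL ≈ 0.061346 × 2679 = 164.345934 ≈ 164.

164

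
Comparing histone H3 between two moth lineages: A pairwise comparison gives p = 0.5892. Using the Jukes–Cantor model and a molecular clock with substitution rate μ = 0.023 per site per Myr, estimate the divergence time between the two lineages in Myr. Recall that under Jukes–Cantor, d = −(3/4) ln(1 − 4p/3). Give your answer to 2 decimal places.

d = −(3/4) ln(1 − 4p/3) = −0.75 ln(1 − 0.7856) = −0.75 ln(0.2144)
  = −0.75 × (-1.539912) = 1.154934 substitutions/site.
Under a molecular clock d = 2μt, so t = d/(2μ) = 1.154934 / (2 × 0.023) = 25.11 Myr.

25.11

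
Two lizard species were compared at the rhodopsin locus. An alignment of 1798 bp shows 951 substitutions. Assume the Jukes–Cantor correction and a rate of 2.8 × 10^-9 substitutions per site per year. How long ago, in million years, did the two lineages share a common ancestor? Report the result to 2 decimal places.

163.60

p = 951/1798 ≈ 0.528921.
d = −(3/4) ln(1 − 4p/3) = −0.75 ln(1 − 0.705228) = −0.75 ln(0.294772)
  = −0.75 × (-1.221553) = 0.916165 substitutions/site.
Under a molecular clock d = 2μt, so t = d/(2μ) = 0.916165 / (2 × 2.8 × 10^-9) = 163.60 million years.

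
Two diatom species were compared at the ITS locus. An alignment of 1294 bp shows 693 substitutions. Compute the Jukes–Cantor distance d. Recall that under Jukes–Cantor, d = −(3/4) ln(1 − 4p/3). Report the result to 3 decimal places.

p = 693/1294 ≈ 0.535549.
d = −(3/4) ln(1 − 4p/3) = −0.75 ln(1 − 0.714065) = −0.75 ln(0.285935)
  = −0.75 × (-1.251991) = 0.938993 substitutions/site.

0.939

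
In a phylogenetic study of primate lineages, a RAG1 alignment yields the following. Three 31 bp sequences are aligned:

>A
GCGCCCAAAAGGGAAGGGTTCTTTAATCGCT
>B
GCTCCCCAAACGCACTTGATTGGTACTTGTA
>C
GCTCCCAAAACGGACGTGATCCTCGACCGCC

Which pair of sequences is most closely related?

A–B: 15/31 differ, p = 0.484, d = 0.777.
A–C: 10/31 differ, p = 0.323, d = 0.422.
B–C: 13/31 differ, p = 0.419, d = 0.614.
The smallest distance is between A and C.

A and C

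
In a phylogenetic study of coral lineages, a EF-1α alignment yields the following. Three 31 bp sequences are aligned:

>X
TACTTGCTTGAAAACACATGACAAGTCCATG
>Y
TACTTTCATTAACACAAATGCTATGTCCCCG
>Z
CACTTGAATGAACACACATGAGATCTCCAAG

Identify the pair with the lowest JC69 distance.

X–Y: 10/31 differ, p = 0.323, d = 0.422.
X–Z: 8/31 differ, p = 0.258, d = 0.316.
Y–Z: 10/31 differ, p = 0.323, d = 0.422.
The smallest distance is between X and Z.

X and Z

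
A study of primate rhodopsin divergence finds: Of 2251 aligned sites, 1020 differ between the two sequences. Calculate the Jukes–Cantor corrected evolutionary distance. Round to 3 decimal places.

p = 1020/2251 ≈ 0.453132.
d = −(3/4) ln(1 − 4p/3) = −0.75 ln(1 − 0.604176) = −0.75 ln(0.395824)
  = −0.75 × (-0.926786) = 0.695090 substitutions/site.

0.695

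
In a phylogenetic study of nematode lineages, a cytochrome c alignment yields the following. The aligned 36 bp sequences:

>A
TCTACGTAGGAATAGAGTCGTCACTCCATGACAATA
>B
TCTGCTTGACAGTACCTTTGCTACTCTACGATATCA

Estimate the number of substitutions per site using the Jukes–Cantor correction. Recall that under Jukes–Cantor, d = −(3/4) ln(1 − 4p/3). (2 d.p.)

0.74

The sequences differ at 17 of 36 sites, so p = 17/36 ≈ 0.472222.
d = −(3/4) ln(1 − 4p/3) = −0.75 ln(1 − 0.629629) = −0.75 ln(0.370371)
  = −0.75 × (-0.993250) = 0.744938 substitutions/site.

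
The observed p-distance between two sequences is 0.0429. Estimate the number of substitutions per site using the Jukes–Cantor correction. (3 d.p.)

0.044

d = −(3/4) ln(1 − 4p/3) = −0.75 ln(1 − 0.0572) = −0.75 ln(0.9428)
  = −0.75 × (-0.058901) = 0.044176 substitutions/site.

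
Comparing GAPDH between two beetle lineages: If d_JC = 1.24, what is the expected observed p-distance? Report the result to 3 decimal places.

0.606

p = (3/4)(1 − e^(−4d/3)) = 0.75 × (1 − e^(-1.653333)) = 0.75 × (1 − 0.191411) = 0.606442.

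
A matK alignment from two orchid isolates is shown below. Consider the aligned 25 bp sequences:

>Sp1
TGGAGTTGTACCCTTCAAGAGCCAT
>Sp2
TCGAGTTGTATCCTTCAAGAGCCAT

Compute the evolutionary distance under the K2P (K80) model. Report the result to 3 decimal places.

Of 25 sites, 1 differences are transitions and 1 are transversions, so P = 1/25 = 0.04 and Q = 1/25 = 0.04.
Under the Kimura two-parameter model, d = −½ ln(1 − 2P − Q) − ¼ ln(1 − 2Q).
1 − 2P − Q = 0.88, giving −½ ln(0.88) = 0.063917.
1 − 2Q = 0.92, giving −¼ ln(0.92) = 0.020845.
d = 0.063917 + 0.020845 = 0.084762.

0.085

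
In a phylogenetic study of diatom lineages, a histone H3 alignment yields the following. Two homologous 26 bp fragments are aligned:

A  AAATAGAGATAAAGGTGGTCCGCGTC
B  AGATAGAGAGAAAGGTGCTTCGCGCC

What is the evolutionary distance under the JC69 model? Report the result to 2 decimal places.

The sequences differ at 5 of 26 sites (2, 10, 18, 20, 25), so p = 5/26 ≈ 0.192308.
d = −(3/4) ln(1 − 4p/3) = −0.75 ln(1 − 0.256411) = −0.75 ln(0.743589)
  = −0.75 × (-0.296267) = 0.222200 substitutions/site.

0.22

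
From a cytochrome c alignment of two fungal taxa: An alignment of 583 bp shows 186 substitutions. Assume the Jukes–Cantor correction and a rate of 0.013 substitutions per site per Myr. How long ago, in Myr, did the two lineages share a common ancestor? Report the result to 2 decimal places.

p = 186/583 ≈ 0.319039.
d = −(3/4) ln(1 − 4p/3) = −0.75 ln(1 − 0.425385) = −0.75 ln(0.574615)
  = −0.75 × (-0.554055) = 0.415541 substitutions/site.
Under a molecular clock d = 2μt, so t = d/(2μ) = 0.415541 / (2 × 0.013) = 15.98 Myr.

15.98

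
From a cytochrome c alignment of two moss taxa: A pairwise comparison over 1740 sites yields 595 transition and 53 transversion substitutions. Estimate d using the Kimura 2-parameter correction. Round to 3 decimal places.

0.642

P = 595/1740 ≈ 0.341954 and Q = 53/1740 ≈ 0.03046.
Under the Kimura two-parameter model, d = −½ ln(1 − 2P − Q) − ¼ ln(1 − 2Q).
1 − 2P − Q = 0.285632, giving −½ ln(0.285632) = 0.626526.
1 − 2Q = 0.93908, giving −¼ ln(0.93908) = 0.015714.
d = 0.626526 + 0.015714 = 0.642240.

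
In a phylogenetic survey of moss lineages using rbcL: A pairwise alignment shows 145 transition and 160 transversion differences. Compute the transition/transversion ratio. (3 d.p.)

R = 145/160 = 0.90625 ≈ 0.906 (to 3 d.p.).

0.906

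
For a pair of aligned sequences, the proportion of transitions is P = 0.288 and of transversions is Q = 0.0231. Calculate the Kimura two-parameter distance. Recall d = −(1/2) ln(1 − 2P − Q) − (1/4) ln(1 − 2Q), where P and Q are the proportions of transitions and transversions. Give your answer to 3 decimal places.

Under the Kimura two-parameter model, d = −½ ln(1 − 2P − Q) − ¼ ln(1 − 2Q).
1 − 2P − Q = 0.4009, giving −½ ln(0.4009) = 0.457022.
1 − 2Q = 0.9538, giving −¼ ln(0.9538) = 0.011825.
d = 0.457022 + 0.011825 = 0.468847.

0.469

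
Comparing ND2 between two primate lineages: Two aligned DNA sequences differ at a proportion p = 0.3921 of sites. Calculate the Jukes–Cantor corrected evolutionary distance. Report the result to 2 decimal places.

0.55

d = −(3/4) ln(1 − 4p/3) = −0.75 ln(1 − 0.5228) = −0.75 ln(0.4772)
  = −0.75 × (-0.739820) = 0.554865 substitutions/site.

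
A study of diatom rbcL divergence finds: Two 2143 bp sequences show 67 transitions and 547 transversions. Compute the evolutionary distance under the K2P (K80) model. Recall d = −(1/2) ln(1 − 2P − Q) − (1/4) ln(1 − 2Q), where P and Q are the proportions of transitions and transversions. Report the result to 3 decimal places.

0.370

P = 67/2143 ≈ 0.031265 and Q = 547/2143 ≈ 0.25525.
Under the Kimura two-parameter model, d = −½ ln(1 − 2P − Q) − ¼ ln(1 − 2Q).
1 − 2P − Q = 0.68222, giving −½ ln(0.68222) = 0.191202.
1 − 2Q = 0.4895, giving −¼ ln(0.4895) = 0.178593.
d = 0.191202 + 0.178593 = 0.369795.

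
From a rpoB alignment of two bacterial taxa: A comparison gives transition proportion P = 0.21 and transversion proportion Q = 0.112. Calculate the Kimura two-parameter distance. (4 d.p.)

Under the Kimura two-parameter model, d = −½ ln(1 − 2P − Q) − ¼ ln(1 − 2Q).
1 − 2P − Q = 0.468, giving −½ ln(0.468) = 0.379643.
1 − 2Q = 0.776, giving −¼ ln(0.776) = 0.063401.
d = 0.379643 + 0.063401 = 0.443044.

0.4430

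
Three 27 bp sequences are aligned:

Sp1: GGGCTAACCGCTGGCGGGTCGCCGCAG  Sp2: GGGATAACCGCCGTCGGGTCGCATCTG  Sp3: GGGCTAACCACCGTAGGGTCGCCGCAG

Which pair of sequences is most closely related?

Sp1–Sp2: 6/27 differ, p = 0.222, d = 0.264.
Sp1–Sp3: 4/27 differ, p = 0.148, d = 0.165.
Sp2–Sp3: 6/27 differ, p = 0.222, d = 0.264.
The smallest distance is between Sp1 and Sp3.

Sp1 and Sp3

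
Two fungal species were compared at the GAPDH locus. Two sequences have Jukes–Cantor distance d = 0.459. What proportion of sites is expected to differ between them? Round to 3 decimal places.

0.343

p = (3/4)(1 − e^(−4d/3)) = 0.75 × (1 − e^(-0.612)) = 0.75 × (1 − 0.542265) = 0.343301.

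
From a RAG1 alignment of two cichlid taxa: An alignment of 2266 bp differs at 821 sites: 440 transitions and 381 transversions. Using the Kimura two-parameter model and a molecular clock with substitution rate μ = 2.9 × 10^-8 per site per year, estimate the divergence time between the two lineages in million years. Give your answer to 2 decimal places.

8.78

P = 440/2266 ≈ 0.194175 and Q = 381/2266 ≈ 0.168138.
Under the Kimura two-parameter model, d = −½ ln(1 − 2P − Q) − ¼ ln(1 − 2Q).
1 − 2P − Q = 0.443512, giving −½ ln(0.443512) = 0.406515.
1 − 2Q = 0.663724, giving −¼ ln(0.663724) = 0.102472.
d = 0.406515 + 0.102472 = 0.508987.
Under a molecular clock d = 2μt, so t = d/(2μ) = 0.508987 / (2 × 2.9 × 10^-8) = 8.78 million years.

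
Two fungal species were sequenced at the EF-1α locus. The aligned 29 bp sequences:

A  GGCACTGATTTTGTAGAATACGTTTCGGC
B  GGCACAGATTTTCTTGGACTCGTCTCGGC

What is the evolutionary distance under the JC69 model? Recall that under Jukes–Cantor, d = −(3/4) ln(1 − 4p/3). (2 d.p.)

0.29

The sequences differ at 7 of 29 sites (6, 13, 15, 17, 19, 20, 24), so p = 7/29 ≈ 0.241379.
d = −(3/4) ln(1 − 4p/3) = −0.75 ln(1 − 0.321839) = −0.75 ln(0.678161)
  = −0.75 × (-0.388371) = 0.291278 substitutions/site.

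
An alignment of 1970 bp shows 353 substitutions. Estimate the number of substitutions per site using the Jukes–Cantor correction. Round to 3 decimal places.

p = 353/1970 ≈ 0.179188.
d = −(3/4) ln(1 − 4p/3) = −0.75 ln(1 − 0.238917) = −0.75 ln(0.761083)
  = −0.75 × (-0.273013) = 0.204760 substitutions/site.

0.205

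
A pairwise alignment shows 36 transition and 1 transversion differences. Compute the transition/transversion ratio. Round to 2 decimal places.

R = 36/1 = 36.00.

36.00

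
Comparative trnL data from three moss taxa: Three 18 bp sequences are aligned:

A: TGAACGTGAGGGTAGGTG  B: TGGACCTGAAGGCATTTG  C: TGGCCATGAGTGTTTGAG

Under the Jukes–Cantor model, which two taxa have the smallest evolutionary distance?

A and B

A–B: 6/18 differ, p = 0.333, d = 0.441.
A–C: 7/18 differ, p = 0.389, d = 0.548.
B–C: 8/18 differ, p = 0.444, d = 0.673.
The smallest distance is between A and B.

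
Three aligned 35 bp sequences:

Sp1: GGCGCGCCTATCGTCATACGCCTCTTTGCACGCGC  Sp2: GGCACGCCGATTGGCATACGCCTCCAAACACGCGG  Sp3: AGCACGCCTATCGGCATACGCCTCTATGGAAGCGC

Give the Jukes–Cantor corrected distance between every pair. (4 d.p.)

d(Sp1,Sp2) = 0.3149, d(Sp1,Sp3) = 0.1946, d(Sp2,Sp3) = 0.3149

Sp1–Sp2: 9/35 sites differ → p ≈ 0.257143, d = −0.75 ln(1 − 0.342857) = 0.314890 ≈ 0.3149.
Sp1–Sp3: 6/35 sites differ → p ≈ 0.171429, d = −0.75 ln(1 − 0.228572) = 0.194634 ≈ 0.1946.
Sp2–Sp3: 9/35 sites differ → p ≈ 0.257143, d = −0.75 ln(1 − 0.342857) = 0.314890 ≈ 0.3149.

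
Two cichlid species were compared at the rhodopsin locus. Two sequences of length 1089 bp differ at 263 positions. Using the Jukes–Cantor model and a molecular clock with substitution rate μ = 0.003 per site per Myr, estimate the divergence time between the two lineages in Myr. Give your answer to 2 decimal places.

p = 263/1089 ≈ 0.241506.
d = −(3/4) ln(1 − 4p/3) = −0.75 ln(1 − 0.322008) = −0.75 ln(0.677992)
  = −0.75 × (-0.388620) = 0.291465 substitutions/site.
Under a molecular clock d = 2μt, so t = d/(2μ) = 0.291465 / (2 × 0.003) = 48.58 Myr.

48.58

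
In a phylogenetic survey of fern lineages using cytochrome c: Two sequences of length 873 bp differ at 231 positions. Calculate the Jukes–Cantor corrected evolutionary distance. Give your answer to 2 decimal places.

p = 231/873 ≈ 0.264605.
d = −(3/4) ln(1 − 4p/3) = −0.75 ln(1 − 0.352807) = −0.75 ln(0.647193)
  = −0.75 × (-0.435111) = 0.326333 substitutions/site.

0.33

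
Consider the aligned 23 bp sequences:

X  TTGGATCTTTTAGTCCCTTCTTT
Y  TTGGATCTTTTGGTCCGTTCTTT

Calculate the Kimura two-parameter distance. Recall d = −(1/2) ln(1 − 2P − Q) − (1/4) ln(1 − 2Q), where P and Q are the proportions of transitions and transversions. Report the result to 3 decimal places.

Of 23 sites, 1 differences are transitions and 1 are transversions, so P = 1/23 ≈ 0.043478 and Q = 1/23 ≈ 0.043478.
Under the Kimura two-parameter model, d = −½ ln(1 − 2P − Q) − ¼ ln(1 − 2Q).
1 − 2P − Q = 0.869566, giving −½ ln(0.869566) = 0.069881.
1 − 2Q = 0.913044, giving −¼ ln(0.913044) = 0.022743.
d = 0.069881 + 0.022743 = 0.092624.

0.093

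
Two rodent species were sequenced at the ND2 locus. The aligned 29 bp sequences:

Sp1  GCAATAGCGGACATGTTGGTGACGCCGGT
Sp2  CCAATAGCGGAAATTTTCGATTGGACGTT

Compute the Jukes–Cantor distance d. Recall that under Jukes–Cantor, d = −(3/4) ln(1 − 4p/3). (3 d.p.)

0.462

The sequences differ at 10 of 29 sites (1, 12, 15, 18, 20, 21, 22, 23, 25, 28), so p = 10/29 ≈ 0.344828.
d = −(3/4) ln(1 − 4p/3) = −0.75 ln(1 − 0.459771) = −0.75 ln(0.540229)
  = −0.75 × (-0.615762) = 0.461822 substitutions/site.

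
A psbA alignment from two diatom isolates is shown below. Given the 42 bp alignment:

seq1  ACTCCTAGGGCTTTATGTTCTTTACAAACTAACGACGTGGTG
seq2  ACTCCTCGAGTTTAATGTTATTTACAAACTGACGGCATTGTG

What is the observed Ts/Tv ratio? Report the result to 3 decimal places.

Transitions are A↔G and C↔T; transversions are all other mismatches.
Transitions: 5. Transversions: 4.
R = 5/4 = 1.250.

1.250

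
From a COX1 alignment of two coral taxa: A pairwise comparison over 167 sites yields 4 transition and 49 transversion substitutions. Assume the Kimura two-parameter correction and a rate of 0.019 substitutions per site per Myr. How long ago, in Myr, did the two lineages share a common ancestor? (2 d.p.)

P = 4/167 ≈ 0.023952 and Q = 49/167 ≈ 0.293413.
Under the Kimura two-parameter model, d = −½ ln(1 − 2P − Q) − ¼ ln(1 − 2Q).
1 − 2P − Q = 0.658683, giving −½ ln(0.658683) = 0.208756.
1 − 2Q = 0.413174, giving −¼ ln(0.413174) = 0.220972.
d = 0.208756 + 0.220972 = 0.429728.
Under a molecular clock d = 2μt, so t = d/(2μ) = 0.429728 / (2 × 0.019) = 11.31 Myr.

11.31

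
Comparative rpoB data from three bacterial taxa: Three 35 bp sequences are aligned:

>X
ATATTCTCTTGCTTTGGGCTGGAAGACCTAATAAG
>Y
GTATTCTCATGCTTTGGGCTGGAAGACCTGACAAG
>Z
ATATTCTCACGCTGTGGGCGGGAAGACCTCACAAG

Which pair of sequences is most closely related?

X–Y: 4/35 differ, p = 0.114, d = 0.124.
X–Z: 6/35 differ, p = 0.171, d = 0.195.
Y–Z: 5/35 differ, p = 0.143, d = 0.158.
The smallest distance is between X and Y.

X and Y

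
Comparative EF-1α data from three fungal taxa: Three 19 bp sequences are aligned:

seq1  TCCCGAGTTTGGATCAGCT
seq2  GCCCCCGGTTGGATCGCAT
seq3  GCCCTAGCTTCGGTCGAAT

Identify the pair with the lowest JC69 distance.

seq1–seq2: 7/19 differ, p = 0.368, d = 0.507.
seq1–seq3: 8/19 differ, p = 0.421, d = 0.618.
seq2–seq3: 6/19 differ, p = 0.316, d = 0.410.
The smallest distance is between seq2 and seq3.

seq2 and seq3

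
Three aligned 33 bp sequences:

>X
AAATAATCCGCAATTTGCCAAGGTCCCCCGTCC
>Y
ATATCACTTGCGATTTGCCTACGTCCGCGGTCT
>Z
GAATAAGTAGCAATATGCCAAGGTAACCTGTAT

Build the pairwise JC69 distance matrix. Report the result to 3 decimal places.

d(X,Y) = 0.441, d(X,Z) = 0.388, d(Y,Z) = 0.625

X–Y: 11/33 sites differ → p ≈ 0.333333, d = −0.75 ln(1 − 0.444444) = 0.440839 ≈ 0.441.
X–Z: 10/33 sites differ → p ≈ 0.30303, d = −0.75 ln(1 − 0.40404) = 0.388186 ≈ 0.388.
Y–Z: 14/33 sites differ → p ≈ 0.424242, d = −0.75 ln(1 − 0.565656) = 0.625439 ≈ 0.625.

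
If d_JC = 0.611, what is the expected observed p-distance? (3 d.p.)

p = (3/4)(1 − e^(−4d/3)) = 0.75 × (1 − e^(-0.814667)) = 0.75 × (1 − 0.442787) = 0.417910.

0.418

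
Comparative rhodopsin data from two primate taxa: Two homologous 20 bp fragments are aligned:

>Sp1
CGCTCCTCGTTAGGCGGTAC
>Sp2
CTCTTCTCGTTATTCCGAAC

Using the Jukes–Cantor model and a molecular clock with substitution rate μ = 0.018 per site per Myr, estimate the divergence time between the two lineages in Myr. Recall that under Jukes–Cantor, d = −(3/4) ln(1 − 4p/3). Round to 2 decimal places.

10.64

The sequences differ at 6 of 20 sites (2, 5, 13, 14, 16, 18), so p = 6/20 = 0.3.
d = −(3/4) ln(1 − 4p/3) = −0.75 ln(1 − 0.4) = −0.75 ln(0.6)
  = −0.75 × (-0.510826) = 0.383120 substitutions/site.
Under a molecular clock d = 2μt, so t = d/(2μ) = 0.383120 / (2 × 0.018) = 10.64 Myr.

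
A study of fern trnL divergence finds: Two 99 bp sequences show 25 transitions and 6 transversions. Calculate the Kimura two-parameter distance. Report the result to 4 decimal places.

P = 25/99 ≈ 0.252525 and Q = 6/99 ≈ 0.060606.
Under the Kimura two-parameter model, d = −½ ln(1 − 2P − Q) − ¼ ln(1 − 2Q).
1 − 2P − Q = 0.434344, giving −½ ln(0.434344) = 0.416959.
1 − 2Q = 0.878788, giving −¼ ln(0.878788) = 0.032303.
d = 0.416959 + 0.032303 = 0.449262.

0.4493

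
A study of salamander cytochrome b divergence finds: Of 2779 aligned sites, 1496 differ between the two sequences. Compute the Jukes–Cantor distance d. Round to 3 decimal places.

p = 1496/2779 ≈ 0.538323.
d = −(3/4) ln(1 − 4p/3) = −0.75 ln(1 − 0.717764) = −0.75 ln(0.282236)
  = −0.75 × (-1.265012) = 0.948759 substitutions/site.

0.949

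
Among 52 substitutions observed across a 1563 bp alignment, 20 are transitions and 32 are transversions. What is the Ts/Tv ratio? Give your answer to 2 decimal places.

R = 20/32 = 0.625 ≈ 0.63 (to 2 d.p.).

0.63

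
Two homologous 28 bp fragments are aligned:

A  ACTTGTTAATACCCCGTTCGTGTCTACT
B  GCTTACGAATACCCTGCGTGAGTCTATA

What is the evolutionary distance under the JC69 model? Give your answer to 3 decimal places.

The sequences differ at 11 of 28 sites, so p = 11/28 ≈ 0.392857.
d = −(3/4) ln(1 − 4p/3) = −0.75 ln(1 − 0.523809) = −0.75 ln(0.476191)
  = −0.75 × (-0.741936) = 0.556452 substitutions/site.

0.556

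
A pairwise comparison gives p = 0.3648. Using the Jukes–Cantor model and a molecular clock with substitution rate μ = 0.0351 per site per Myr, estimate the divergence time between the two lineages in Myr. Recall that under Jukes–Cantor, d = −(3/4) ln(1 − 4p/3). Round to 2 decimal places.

7.12

d = −(3/4) ln(1 − 4p/3) = −0.75 ln(1 − 0.4864) = −0.75 ln(0.5136)
  = −0.75 × (-0.666311) = 0.499733 substitutions/site.
Under a molecular clock d = 2μt, so t = d/(2μ) = 0.499733 / (2 × 0.0351) = 7.12 Myr.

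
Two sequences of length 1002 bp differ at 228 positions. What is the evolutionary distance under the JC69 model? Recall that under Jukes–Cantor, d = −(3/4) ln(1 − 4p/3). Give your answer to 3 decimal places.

p = 228/1002 ≈ 0.227545.
d = −(3/4) ln(1 − 4p/3) = −0.75 ln(1 − 0.303393) = −0.75 ln(0.696607)
  = −0.75 × (-0.361534) = 0.271151 substitutions/site.

0.271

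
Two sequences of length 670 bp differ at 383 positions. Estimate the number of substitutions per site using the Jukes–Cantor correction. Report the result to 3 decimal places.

1.077

p = 383/670 ≈ 0.571642.
d = −(3/4) ln(1 − 4p/3) = −0.75 ln(1 − 0.762189) = −0.75 ln(0.237811)
  = −0.75 × (-1.436279) = 1.077209 substitutions/site.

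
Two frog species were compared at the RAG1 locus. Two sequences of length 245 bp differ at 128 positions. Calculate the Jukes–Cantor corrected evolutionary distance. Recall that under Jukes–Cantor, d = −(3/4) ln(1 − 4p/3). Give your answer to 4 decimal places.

0.8945

p = 128/245 ≈ 0.522449.
d = −(3/4) ln(1 − 4p/3) = −0.75 ln(1 − 0.696599) = −0.75 ln(0.303401)
  = −0.75 × (-1.192700) = 0.894525 substitutions/site.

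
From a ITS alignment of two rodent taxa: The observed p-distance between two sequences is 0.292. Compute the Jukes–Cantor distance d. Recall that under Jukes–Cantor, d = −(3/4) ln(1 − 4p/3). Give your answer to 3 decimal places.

0.370

d = −(3/4) ln(1 − 4p/3) = −0.75 ln(1 − 0.389333) = −0.75 ln(0.610667)
  = −0.75 × (-0.493203) = 0.369902 substitutions/site.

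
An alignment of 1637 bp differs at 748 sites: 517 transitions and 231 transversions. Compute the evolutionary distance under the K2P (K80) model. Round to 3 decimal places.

0.824

P = 517/1637 ≈ 0.315822 and Q = 231/1637 ≈ 0.141112.
Under the Kimura two-parameter model, d = −½ ln(1 − 2P − Q) − ¼ ln(1 − 2Q).
1 − 2P − Q = 0.227244, giving −½ ln(0.227244) = 0.740865.
1 − 2Q = 0.717776, giving −¼ ln(0.717776) = 0.082899.
d = 0.740865 + 0.082899 = 0.823764.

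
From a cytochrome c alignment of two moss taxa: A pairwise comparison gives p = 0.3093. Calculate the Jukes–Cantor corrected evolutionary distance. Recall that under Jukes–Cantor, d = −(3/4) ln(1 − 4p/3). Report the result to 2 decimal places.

0.40

d = −(3/4) ln(1 − 4p/3) = −0.75 ln(1 − 0.4124) = −0.75 ln(0.5876)
  = −0.75 × (-0.531709) = 0.398782 substitutions/site.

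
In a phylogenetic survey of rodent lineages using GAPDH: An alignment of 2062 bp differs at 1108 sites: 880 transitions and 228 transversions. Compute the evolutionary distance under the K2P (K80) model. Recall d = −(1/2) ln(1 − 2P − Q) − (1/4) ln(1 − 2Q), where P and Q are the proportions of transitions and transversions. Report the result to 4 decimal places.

1.7262

P = 880/2062 ≈ 0.42677 and Q = 228/2062 ≈ 0.110572.
Under the Kimura two-parameter model, d = −½ ln(1 − 2P − Q) − ¼ ln(1 − 2Q).
1 − 2P − Q = 0.035888, giving −½ ln(0.035888) = 1.663676.
1 − 2Q = 0.778856, giving −¼ ln(0.778856) = 0.062482.
d = 1.663676 + 0.062482 = 1.726158.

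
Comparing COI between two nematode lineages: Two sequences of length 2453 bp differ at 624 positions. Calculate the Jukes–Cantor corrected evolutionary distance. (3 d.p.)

0.311

p = 624/2453 ≈ 0.254382.
d = −(3/4) ln(1 − 4p/3) = −0.75 ln(1 − 0.339176) = −0.75 ln(0.660824)
  = −0.75 × (-0.414268) = 0.310701 substitutions/site.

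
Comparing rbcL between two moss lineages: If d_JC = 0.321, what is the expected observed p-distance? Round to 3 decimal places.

p = (3/4)(1 − e^(−4d/3)) = 0.75 × (1 − e^(-0.428)) = 0.75 × (1 − 0.651811) = 0.261142.

0.261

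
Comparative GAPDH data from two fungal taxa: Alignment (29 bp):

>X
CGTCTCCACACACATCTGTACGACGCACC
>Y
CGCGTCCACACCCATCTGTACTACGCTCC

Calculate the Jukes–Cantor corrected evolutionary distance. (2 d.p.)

0.20

The sequences differ at 5 of 29 sites (3, 4, 12, 22, 27), so p = 5/29 ≈ 0.172414.
d = −(3/4) ln(1 − 4p/3) = −0.75 ln(1 − 0.229885) = −0.75 ln(0.770115)
  = −0.75 × (-0.261215) = 0.195911 substitutions/site.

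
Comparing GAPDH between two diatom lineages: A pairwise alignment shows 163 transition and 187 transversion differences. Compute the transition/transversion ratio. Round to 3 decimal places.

0.872

R = 163/187 = 0.871657… ≈ 0.872 (to 3 d.p.).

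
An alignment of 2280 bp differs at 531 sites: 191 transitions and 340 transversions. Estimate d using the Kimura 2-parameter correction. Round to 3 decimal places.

0.279

P = 191/2280 ≈ 0.083772 and Q = 340/2280 ≈ 0.149123.
Under the Kimura two-parameter model, d = −½ ln(1 − 2P − Q) − ¼ ln(1 − 2Q).
1 − 2P − Q = 0.683333, giving −½ ln(0.683333) = 0.190386.
1 − 2Q = 0.701754, giving −¼ ln(0.701754) = 0.088543.
d = 0.190386 + 0.088543 = 0.278929.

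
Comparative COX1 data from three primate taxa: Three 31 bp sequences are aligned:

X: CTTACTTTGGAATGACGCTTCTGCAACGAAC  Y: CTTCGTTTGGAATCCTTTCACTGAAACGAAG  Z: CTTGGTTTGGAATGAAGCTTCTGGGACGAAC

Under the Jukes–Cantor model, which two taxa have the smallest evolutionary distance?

X and Z

X–Y: 11/31 differ, p = 0.355, d = 0.481.
X–Z: 5/31 differ, p = 0.161, d = 0.182.
Y–Z: 11/31 differ, p = 0.355, d = 0.481.
The smallest distance is between X and Z.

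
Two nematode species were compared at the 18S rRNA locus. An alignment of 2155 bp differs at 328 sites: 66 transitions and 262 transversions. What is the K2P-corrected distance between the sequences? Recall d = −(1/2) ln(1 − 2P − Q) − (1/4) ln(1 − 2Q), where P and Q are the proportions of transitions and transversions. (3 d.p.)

0.171

P = 66/2155 ≈ 0.030626 and Q = 262/2155 ≈ 0.121578.
Under the Kimura two-parameter model, d = −½ ln(1 − 2P − Q) − ¼ ln(1 − 2Q).
1 − 2P − Q = 0.81717, giving −½ ln(0.81717) = 0.100954.
1 − 2Q = 0.756844, giving −¼ ln(0.756844) = 0.069650.
d = 0.100954 + 0.069650 = 0.170604.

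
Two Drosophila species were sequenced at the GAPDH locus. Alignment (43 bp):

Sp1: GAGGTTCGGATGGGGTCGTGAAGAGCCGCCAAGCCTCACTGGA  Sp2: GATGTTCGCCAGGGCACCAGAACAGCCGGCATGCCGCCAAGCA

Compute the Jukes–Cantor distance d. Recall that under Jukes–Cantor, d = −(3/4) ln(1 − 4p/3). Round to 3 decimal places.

0.514

The sequences differ at 16 of 43 sites, so p = 16/43 ≈ 0.372093.
d = −(3/4) ln(1 − 4p/3) = −0.75 ln(1 − 0.496124) = −0.75 ln(0.503876)
  = −0.75 × (-0.685425) = 0.514069 substitutions/site.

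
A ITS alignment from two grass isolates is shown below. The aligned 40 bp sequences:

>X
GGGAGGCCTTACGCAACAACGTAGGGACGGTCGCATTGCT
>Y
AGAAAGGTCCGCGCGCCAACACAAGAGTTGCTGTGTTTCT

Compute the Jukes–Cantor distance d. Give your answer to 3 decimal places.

The sequences differ at 22 of 40 sites, so p = 22/40 = 0.55.
d = −(3/4) ln(1 − 4p/3) = −0.75 ln(1 − 0.733333) = −0.75 ln(0.266667)
  = −0.75 × (-1.321755) = 0.991316 substitutions/site.

0.991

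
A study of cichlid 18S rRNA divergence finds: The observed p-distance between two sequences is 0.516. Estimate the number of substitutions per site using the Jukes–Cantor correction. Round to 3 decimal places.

d = −(3/4) ln(1 − 4p/3) = −0.75 ln(1 − 0.688) = −0.75 ln(0.312)
  = −0.75 × (-1.164752) = 0.873564 substitutions/site.

0.874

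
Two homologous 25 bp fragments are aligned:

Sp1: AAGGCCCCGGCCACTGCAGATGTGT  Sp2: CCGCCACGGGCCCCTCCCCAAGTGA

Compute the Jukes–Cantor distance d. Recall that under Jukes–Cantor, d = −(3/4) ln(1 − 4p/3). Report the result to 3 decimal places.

0.663

The sequences differ at 11 of 25 sites, so p = 11/25 = 0.44.
d = −(3/4) ln(1 − 4p/3) = −0.75 ln(1 − 0.586667) = −0.75 ln(0.413333)
  = −0.75 × (-0.883502) = 0.662627 substitutions/site.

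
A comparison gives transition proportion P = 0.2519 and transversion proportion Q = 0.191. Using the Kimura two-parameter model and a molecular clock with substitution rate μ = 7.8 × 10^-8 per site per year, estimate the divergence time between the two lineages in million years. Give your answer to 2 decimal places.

4.58

Under the Kimura two-parameter model, d = −½ ln(1 − 2P − Q) − ¼ ln(1 − 2Q).
1 − 2P − Q = 0.3052, giving −½ ln(0.3052) = 0.593394.
1 − 2Q = 0.618, giving −¼ ln(0.618) = 0.120317.
d = 0.593394 + 0.120317 = 0.713711.
Under a molecular clock d = 2μt, so t = d/(2μ) = 0.713711 / (2 × 7.8 × 10^-8) = 4.58 million years.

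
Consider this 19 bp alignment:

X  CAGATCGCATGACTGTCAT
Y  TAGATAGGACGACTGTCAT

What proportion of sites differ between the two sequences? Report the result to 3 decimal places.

The sequences differ at 4 of 19 positions (sites 1, 6, 8, 10).
p = 4/19 = 0.210526… ≈ 0.211 (to 3 d.p.).

0.211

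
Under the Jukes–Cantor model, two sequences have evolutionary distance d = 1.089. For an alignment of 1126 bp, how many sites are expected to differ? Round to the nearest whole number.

647

Invert JC69: p = (3/4)(1 − e^(−4d/3)) = 0.75 × (1 − e^(-1.452)) = 0.75 × (1 − 0.234102) = 0.574424.
Expected differing sites = pL ≈ 0.574424 × 1126 = 646.801424 ≈ 647.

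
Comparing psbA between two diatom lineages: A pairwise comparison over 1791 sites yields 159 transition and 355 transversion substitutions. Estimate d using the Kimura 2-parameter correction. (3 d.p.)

0.362

P = 159/1791 ≈ 0.088777 and Q = 355/1791 ≈ 0.198213.
Under the Kimura two-parameter model, d = −½ ln(1 − 2P − Q) − ¼ ln(1 − 2Q).
1 − 2P − Q = 0.624233, giving −½ ln(0.624233) = 0.235616.
1 − 2Q = 0.603574, giving −¼ ln(0.603574) = 0.126222.
d = 0.235616 + 0.126222 = 0.361838.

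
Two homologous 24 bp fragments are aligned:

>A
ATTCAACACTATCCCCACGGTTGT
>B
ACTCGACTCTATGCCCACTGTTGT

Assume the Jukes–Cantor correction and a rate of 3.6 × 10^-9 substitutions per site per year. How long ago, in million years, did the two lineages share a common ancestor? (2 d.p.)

33.90

The sequences differ at 5 of 24 sites (2, 5, 8, 13, 19), so p = 5/24 ≈ 0.208333.
d = −(3/4) ln(1 − 4p/3) = −0.75 ln(1 − 0.277777) = −0.75 ln(0.722223)
  = −0.75 × (-0.325421) = 0.244066 substitutions/site.
Under a molecular clock d = 2μt, so t = d/(2μ) = 0.244066 / (2 × 3.6 × 10^-9) = 33.90 million years.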